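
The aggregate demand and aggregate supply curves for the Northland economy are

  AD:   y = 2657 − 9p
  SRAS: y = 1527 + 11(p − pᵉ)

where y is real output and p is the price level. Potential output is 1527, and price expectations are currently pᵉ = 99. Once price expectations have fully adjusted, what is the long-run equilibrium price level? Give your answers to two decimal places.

Short run: with pᵉ = 99, SRAS is y = 438 + 11p. Setting AD = SRAS gives 2219 = 20p, so p = 110.95 and y = 2657 − 9p = 1658.45.
Output 1658.45 is above potential 1527, so over time expected prices rise and SRAS shifts left until y returns to 1527.
Long run: y = 1527 on the AD curve gives 1527 = 2657 − 9p, so p = 125.56.

Long-run p = 125.56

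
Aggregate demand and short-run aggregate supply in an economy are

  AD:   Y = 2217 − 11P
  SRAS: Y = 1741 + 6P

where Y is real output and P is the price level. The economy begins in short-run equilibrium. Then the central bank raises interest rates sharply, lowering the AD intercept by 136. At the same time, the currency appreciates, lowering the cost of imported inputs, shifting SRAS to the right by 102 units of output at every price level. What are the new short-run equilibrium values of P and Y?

After both shocks: AD is Y = 2081 − 11P and SRAS is Y = 1843 + 6P.
Setting them equal: 238 = 17P, so P = 14.
Y = 2081 − 11·14 = 1927.

P = 14, Y = 1927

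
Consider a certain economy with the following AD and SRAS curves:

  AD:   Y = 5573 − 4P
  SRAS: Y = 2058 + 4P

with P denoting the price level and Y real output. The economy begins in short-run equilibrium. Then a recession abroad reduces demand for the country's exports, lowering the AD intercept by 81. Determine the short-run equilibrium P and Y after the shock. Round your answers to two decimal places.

This is a negative demand shock: AD shifts left.
New AD: Y = 5492 − 4P.
Set AD = SRAS: 5492 − 4P = 2058 + 4P, so 3434 = 8P and P = 429.25.
Substituting into AD, Y = 3775.00.

P = 429.25, Y = 3775.00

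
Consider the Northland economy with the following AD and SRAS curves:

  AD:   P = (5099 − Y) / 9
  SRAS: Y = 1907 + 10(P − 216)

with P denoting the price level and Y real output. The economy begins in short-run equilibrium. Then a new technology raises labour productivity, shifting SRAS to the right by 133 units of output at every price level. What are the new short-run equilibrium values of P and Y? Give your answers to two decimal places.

P = 274.68, Y = 2626.84

This is a positive supply shock: SRAS shifts right.
New SRAS: Y = 10P − 120.
Set AD = SRAS: 5099 − 9P = 10P − 120, so 5219 = 19P and P = 274.68.
Substituting into AD, Y = 2626.84.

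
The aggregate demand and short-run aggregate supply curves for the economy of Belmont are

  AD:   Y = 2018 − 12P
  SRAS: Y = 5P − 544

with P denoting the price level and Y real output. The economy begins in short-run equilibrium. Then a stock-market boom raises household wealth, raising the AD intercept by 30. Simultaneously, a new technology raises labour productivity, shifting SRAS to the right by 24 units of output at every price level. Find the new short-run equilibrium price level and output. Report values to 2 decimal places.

After both shocks: AD is Y = 2048 − 12P and SRAS is Y = 5P − 520.
Setting them equal: 2568 = 17P, so P = 151.06.
Substituting into AD, Y = 235.29.

P = 151.06, Y = 235.29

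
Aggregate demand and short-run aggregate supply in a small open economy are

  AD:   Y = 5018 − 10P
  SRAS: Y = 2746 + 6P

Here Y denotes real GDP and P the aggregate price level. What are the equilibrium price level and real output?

P = 142, Y = 3598

Set AD = SRAS: 5018 − 10P = 2746 + 6P, so 2272 = 16P and P = 142.
Then Y = 5018 − 10·142 = 3598.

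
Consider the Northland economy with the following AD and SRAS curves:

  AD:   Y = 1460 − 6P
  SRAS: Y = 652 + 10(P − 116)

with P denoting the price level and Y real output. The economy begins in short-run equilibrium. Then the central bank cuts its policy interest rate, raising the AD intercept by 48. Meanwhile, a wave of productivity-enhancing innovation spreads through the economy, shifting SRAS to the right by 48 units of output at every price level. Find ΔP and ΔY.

After both shocks: AD is Y = 1508 − 6P and SRAS is Y = 10P − 460.
Setting them equal: 1968 = 16P, so P = 123.
Y = 1508 − 6·123 = 770.
Initially P = 123, Y = 722, so ΔP = +0 and ΔY = +48.

ΔP = +0, ΔY = +48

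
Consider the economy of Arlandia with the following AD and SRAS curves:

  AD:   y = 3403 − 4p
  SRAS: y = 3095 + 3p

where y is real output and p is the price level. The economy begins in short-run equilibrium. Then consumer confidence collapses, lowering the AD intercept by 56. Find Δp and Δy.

Δp = -8, Δy = -24

This is a negative demand shock: AD shifts left.
New AD: y = 3347 − 4p.
Set AD = SRAS: 3347 − 4p = 3095 + 3p, so 252 = 7p and p = 36.
y = 3347 − 4·36 = 3203.
Initially p = 44, y = 3227, so Δp = -8 and Δy = -24.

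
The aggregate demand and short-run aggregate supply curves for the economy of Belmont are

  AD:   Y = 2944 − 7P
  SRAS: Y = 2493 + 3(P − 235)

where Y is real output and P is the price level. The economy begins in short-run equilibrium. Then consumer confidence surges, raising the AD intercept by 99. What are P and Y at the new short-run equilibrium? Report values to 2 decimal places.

This is a positive demand shock: AD shifts right.
New AD: Y = 3043 − 7P.
SRAS can be written Y = 1788 + 3P.
Set AD = SRAS: 3043 − 7P = 1788 + 3P, so 1255 = 10P and P = 125.50.
Substituting into AD, Y = 2164.50.

P = 125.50, Y = 2164.50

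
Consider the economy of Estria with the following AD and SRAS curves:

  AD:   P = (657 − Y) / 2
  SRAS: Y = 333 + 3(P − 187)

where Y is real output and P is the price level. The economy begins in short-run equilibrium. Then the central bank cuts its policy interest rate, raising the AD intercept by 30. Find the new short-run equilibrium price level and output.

This is a positive demand shock: AD shifts right.
New AD: Y = 687 − 2P.
SRAS can be written Y = 3P − 228.
Set AD = SRAS: 687 − 2P = 3P − 228, so 915 = 5P and P = 183.
Y = 687 − 2·183 = 321.

P = 183, Y = 321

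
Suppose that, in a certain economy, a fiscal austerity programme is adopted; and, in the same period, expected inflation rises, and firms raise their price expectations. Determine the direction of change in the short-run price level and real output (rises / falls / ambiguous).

Price level: ambiguous; output: falls

The first event is a negative demand shock: AD shifts left, which by itself pushes P down and Y down.
The second is an adverse supply shock: SRAS shifts left, which by itself pushes P up and Y down.
The two shocks push P in opposite directions, so the effect on P is ambiguous. Both shocks push Y down, so Y falls.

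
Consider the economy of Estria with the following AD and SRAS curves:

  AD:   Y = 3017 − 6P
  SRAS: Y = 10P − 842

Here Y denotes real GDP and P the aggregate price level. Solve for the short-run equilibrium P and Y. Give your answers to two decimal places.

Set AD = SRAS: 3017 − 6P = 10P − 842, so 3859 = 16P and P = 241.19.
Substituting into AD, Y = 3017 − 6P = 1569.88.

P = 241.19, Y = 1569.88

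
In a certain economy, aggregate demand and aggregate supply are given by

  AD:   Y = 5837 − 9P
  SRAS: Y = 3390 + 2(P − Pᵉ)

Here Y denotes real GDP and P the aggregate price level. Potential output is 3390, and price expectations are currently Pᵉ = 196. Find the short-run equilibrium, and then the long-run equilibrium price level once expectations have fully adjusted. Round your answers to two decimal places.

Short run: P = 258.09, Y = 3514.18. Long run: P = 271.89.

Short run: with Pᵉ = 196, SRAS is Y = 2998 + 2P. Setting AD = SRAS gives 2839 = 11P, so P = 258.09 and Y = 5837 − 9P = 3514.18.
Output 3514.18 is above potential 3390, so over time expected prices rise and SRAS shifts left until Y returns to 3390.
Long run: Y = 3390 on the AD curve gives 3390 = 5837 − 9P, so P = 271.89.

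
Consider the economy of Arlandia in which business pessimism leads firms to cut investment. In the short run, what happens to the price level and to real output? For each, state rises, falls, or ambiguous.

This is a negative demand shock: AD shifts left.
Moving along the upward-sloping SRAS curve, P falls and Y falls.

Price level: falls; output: falls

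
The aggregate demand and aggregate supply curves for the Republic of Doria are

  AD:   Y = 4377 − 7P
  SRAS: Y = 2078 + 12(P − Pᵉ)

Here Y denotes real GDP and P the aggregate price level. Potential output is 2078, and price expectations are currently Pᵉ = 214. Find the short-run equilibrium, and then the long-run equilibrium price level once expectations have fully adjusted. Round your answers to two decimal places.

Short run: P = 256.16, Y = 2583.89. Long run: P = 328.43.

Short run: with Pᵉ = 214, SRAS is Y = 12P − 490. Setting AD = SRAS gives 4867 = 19P, so P = 256.16 and Y = 4377 − 7P = 2583.89.
Output 2583.89 is above potential 2078, so over time expected prices rise and SRAS shifts left until Y returns to 2078.
Long run: Y = 2078 on the AD curve gives 2078 = 4377 − 7P, so P = 328.43.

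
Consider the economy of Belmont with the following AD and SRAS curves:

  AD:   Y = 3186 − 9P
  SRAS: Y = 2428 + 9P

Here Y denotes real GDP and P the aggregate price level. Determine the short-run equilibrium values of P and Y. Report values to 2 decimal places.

P = 42.11, Y = 2807.00

Set AD = SRAS: 3186 − 9P = 2428 + 9P, so 758 = 18P and P = 42.11.
Substituting into AD, Y = 3186 − 9P = 2807.00.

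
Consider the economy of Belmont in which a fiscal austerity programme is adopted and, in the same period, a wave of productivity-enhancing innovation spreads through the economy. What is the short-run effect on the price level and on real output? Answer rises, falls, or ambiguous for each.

Price level: falls; output: ambiguous

The first event is a negative demand shock: AD shifts left, which by itself pushes P down and Y down.
The second is a favourable supply shock: SRAS shifts right, which by itself pushes P down and Y up.
Both shocks push P down, so P falls. The two shocks push Y in opposite directions, so the effect on Y is ambiguous.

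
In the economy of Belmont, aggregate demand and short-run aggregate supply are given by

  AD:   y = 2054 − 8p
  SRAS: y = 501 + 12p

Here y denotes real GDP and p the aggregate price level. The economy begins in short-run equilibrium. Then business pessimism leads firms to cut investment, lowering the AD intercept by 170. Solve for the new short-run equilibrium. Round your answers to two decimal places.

This is a negative demand shock: AD shifts left.
New AD: y = 1884 − 8p.
Set AD = SRAS: 1884 − 8p = 501 + 12p, so 1383 = 20p and p = 69.15.
Substituting into AD, y = 1330.80.

p = 69.15, y = 1330.80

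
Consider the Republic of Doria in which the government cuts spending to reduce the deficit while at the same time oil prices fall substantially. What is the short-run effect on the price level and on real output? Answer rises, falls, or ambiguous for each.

Price level: falls; output: ambiguous

The first event is a negative demand shock: AD shifts left, which by itself pushes P down and Y down.
The second is a favourable supply shock: SRAS shifts right, which by itself pushes P down and Y up.
Both shocks push P down, so P falls. The two shocks push Y in opposite directions, so the effect on Y is ambiguous.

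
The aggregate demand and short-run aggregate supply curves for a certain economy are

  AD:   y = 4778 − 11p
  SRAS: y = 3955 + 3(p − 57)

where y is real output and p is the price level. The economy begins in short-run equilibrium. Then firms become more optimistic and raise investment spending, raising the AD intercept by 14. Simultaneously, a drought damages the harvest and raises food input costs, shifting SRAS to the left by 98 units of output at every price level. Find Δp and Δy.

Δp = +8, Δy = -74

After both shocks: AD is y = 4792 − 11p and SRAS is y = 3686 + 3p.
Setting them equal: 1106 = 14p, so p = 79.
y = 4792 − 11·79 = 3923.
Initially p = 71, y = 3997, so Δp = +8 and Δy = -74.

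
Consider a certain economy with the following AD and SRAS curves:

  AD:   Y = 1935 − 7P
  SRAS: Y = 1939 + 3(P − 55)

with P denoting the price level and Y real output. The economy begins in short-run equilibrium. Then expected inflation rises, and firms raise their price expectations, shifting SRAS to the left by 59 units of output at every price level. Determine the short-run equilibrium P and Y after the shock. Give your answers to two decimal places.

This is a negative supply shock: SRAS shifts left.
New SRAS: Y = 1715 + 3P.
Set AD = SRAS: 1935 − 7P = 1715 + 3P, so 220 = 10P and P = 22.00.
Substituting into AD, Y = 1781.00.

P = 22.00, Y = 1781.00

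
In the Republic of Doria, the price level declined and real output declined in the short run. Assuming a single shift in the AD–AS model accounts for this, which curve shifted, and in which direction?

P fell and Y fell. An AD shift moves P and Y in the same direction; an SRAS shift moves them in opposite directions.
Here P and Y moved in the same direction, so the AD curve shifted.
Since Y fell, AD shifted left.

AD shifted left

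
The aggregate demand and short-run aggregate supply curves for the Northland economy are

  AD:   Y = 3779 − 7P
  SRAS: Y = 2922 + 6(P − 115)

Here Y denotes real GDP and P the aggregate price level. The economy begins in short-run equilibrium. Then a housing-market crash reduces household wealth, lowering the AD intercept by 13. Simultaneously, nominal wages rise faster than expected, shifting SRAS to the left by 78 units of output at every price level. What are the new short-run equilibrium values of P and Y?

P = 124, Y = 2898

After both shocks: AD is Y = 3766 − 7P and SRAS is Y = 2154 + 6P.
Setting them equal: 1612 = 13P, so P = 124.
Y = 3766 − 7·124 = 2898.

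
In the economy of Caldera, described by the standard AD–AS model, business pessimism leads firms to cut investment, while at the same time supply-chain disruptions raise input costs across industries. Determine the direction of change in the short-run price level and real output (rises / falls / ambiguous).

The first event is a negative demand shock: AD shifts left, which by itself pushes P down and Y down.
The second is an adverse supply shock: SRAS shifts left, which by itself pushes P up and Y down.
The two shocks push P in opposite directions, so the effect on P is ambiguous. Both shocks push Y down, so Y falls.

Price level: ambiguous; output: falls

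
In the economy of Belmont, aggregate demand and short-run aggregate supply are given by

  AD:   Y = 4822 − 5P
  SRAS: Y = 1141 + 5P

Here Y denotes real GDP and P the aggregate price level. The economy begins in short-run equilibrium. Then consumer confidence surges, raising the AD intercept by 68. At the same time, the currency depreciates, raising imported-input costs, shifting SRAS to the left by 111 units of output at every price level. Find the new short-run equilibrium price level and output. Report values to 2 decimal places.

After both shocks: AD is Y = 4890 − 5P and SRAS is Y = 1030 + 5P.
Setting them equal: 3860 = 10P, so P = 386.00.
Substituting into AD, Y = 2960.00.

P = 386.00, Y = 2960.00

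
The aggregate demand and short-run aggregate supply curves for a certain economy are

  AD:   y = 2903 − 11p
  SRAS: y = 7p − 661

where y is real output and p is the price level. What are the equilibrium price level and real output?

p = 198, y = 725

Set AD = SRAS: 2903 − 11p = 7p − 661, so 3564 = 18p and p = 198.
Then y = 2903 − 11·198 = 725.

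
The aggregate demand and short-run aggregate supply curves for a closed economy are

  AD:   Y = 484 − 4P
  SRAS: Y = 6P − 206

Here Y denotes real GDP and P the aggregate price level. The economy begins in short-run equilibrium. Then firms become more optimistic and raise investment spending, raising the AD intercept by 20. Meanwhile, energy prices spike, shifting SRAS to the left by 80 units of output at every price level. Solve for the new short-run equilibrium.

P = 79, Y = 188

After both shocks: AD is Y = 504 − 4P and SRAS is Y = 6P − 286.
Setting them equal: 790 = 10P, so P = 79.
Y = 504 − 4·79 = 188.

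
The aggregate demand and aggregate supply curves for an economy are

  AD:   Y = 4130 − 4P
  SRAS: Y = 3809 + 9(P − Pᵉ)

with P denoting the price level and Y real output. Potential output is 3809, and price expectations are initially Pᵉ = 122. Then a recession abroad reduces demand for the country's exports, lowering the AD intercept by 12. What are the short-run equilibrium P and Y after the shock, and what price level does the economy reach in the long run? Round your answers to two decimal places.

Short run: P = 108.23, Y = 3685.08. Long run: P = 77.25.

AD shifts left: new AD is Y = 4118 − 4P. With Pᵉ = 122, SRAS is Y = 2711 + 9P.
Short run: 4118 − 4P = 2711 + 9P gives 1407 = 13P, so P = 108.23 and Y = 4118 − 4P = 3685.08.
Y = 3685.08 is below potential 3809; expectations adjust and SRAS shifts right until Y = 3809.
Long run: on the new AD curve, 3809 = 4118 − 4P gives P = 77.25.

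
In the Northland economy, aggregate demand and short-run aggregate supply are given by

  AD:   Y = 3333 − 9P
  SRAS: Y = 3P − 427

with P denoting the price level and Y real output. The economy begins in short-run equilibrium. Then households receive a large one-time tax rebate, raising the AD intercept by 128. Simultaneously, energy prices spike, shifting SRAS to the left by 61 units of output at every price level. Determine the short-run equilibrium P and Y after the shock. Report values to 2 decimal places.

After both shocks: AD is Y = 3461 − 9P and SRAS is Y = 3P − 488.
Setting them equal: 3949 = 12P, so P = 329.08.
Substituting into AD, Y = 499.25.

P = 329.08, Y = 499.25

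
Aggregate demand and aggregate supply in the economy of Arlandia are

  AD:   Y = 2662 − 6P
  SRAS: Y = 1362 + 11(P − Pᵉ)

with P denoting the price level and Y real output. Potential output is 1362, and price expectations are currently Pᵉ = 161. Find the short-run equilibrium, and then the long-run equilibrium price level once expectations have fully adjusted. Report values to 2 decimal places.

Short run: P = 180.65, Y = 1578.12. Long run: P = 216.67.

Short run: with Pᵉ = 161, SRAS is Y = 11P − 409. Setting AD = SRAS gives 3071 = 17P, so P = 180.65 and Y = 2662 − 6P = 1578.12.
Output 1578.12 is above potential 1362, so over time expected prices rise and SRAS shifts left until Y returns to 1362.
Long run: Y = 1362 on the AD curve gives 1362 = 2662 − 6P, so P = 216.67.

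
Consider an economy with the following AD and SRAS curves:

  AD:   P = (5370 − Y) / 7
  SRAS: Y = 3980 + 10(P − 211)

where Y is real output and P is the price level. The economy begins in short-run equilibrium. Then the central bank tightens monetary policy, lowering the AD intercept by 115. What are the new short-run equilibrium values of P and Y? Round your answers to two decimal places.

This is a negative demand shock: AD shifts left.
New AD: Y = 5255 − 7P.
SRAS can be written Y = 1870 + 10P.
Set AD = SRAS: 5255 − 7P = 1870 + 10P, so 3385 = 17P and P = 199.12.
Substituting into AD, Y = 3861.18.

P = 199.12, Y = 3861.18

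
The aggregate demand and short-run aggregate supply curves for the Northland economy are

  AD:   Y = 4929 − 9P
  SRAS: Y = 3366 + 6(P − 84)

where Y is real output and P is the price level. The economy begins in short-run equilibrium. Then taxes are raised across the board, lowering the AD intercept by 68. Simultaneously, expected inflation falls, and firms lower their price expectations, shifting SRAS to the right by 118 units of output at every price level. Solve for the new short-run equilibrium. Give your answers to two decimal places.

P = 125.40, Y = 3732.40

After both shocks: AD is Y = 4861 − 9P and SRAS is Y = 2980 + 6P.
Setting them equal: 1881 = 15P, so P = 125.40.
Substituting into AD, Y = 3732.40.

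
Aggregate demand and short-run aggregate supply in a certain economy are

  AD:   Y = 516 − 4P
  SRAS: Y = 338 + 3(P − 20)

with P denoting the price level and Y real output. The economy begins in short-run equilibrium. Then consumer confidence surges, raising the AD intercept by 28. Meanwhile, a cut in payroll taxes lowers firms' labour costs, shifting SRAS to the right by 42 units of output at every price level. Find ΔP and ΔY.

ΔP = -2, ΔY = +36

After both shocks: AD is Y = 544 − 4P and SRAS is Y = 320 + 3P.
Setting them equal: 224 = 7P, so P = 32.
Y = 544 − 4·32 = 416.
Initially P = 34, Y = 380, so ΔP = -2 and ΔY = +36.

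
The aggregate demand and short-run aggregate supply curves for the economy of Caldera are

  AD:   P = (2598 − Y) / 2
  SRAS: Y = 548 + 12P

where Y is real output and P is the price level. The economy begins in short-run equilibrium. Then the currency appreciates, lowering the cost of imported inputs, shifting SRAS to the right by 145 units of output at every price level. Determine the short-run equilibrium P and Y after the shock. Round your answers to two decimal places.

This is a positive supply shock: SRAS shifts right.
New SRAS: Y = 693 + 12P.
Set AD = SRAS: 2598 − 2P = 693 + 12P, so 1905 = 14P and P = 136.07.
Substituting into AD, Y = 2325.86.

P = 136.07, Y = 2325.86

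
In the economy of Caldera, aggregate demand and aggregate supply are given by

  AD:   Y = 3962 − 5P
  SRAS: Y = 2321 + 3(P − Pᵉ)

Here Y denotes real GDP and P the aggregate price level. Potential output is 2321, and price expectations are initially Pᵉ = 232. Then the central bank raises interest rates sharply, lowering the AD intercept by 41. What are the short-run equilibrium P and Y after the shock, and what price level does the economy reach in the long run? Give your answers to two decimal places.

AD shifts left: new AD is Y = 3921 − 5P. With Pᵉ = 232, SRAS is Y = 1625 + 3P.
Short run: 3921 − 5P = 1625 + 3P gives 2296 = 8P, so P = 287.00 and Y = 3921 − 5P = 2486.00.
Y = 2486.00 is above potential 2321; expectations adjust and SRAS shifts left until Y = 2321.
Long run: on the new AD curve, 2321 = 3921 − 5P gives P = 320.00.

Short run: P = 287.00, Y = 2486.00. Long run: P = 320.00.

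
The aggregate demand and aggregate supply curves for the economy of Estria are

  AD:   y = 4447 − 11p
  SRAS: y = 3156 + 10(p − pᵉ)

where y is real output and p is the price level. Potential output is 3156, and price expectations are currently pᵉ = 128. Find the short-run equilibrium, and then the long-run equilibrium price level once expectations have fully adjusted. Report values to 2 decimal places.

Short run: with pᵉ = 128, SRAS is y = 1876 + 10p. Setting AD = SRAS gives 2571 = 21p, so p = 122.43 and y = 4447 − 11p = 3100.29.
Output 3100.29 is below potential 3156, so over time expected prices fall and SRAS shifts right until y returns to 3156.
Long run: y = 3156 on the AD curve gives 3156 = 4447 − 11p, so p = 117.36.

Short run: p = 122.43, y = 3100.29. Long run: p = 117.36.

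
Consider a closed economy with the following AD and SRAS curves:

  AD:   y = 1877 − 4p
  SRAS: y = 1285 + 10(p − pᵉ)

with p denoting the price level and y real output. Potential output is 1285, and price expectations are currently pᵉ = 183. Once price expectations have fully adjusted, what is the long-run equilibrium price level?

Short run: with pᵉ = 183, SRAS is y = 10p − 545. Setting AD = SRAS gives 2422 = 14p, so p = 173 and y = 1877 − 4·173 = 1185.
Output 1185 is below potential 1285, so over time expected prices fall and SRAS shifts right until y returns to 1285.
Long run: y = 1285 on the AD curve gives 1285 = 1877 − 4p, so p = 148.

Long-run p = 148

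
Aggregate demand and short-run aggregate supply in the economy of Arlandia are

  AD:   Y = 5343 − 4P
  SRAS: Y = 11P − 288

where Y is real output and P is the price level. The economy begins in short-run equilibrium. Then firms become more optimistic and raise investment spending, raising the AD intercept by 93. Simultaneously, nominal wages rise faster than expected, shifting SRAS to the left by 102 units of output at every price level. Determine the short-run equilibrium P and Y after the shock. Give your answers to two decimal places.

P = 388.40, Y = 3882.40

After both shocks: AD is Y = 5436 − 4P and SRAS is Y = 11P − 390.
Setting them equal: 5826 = 15P, so P = 388.40.
Substituting into AD, Y = 3882.40.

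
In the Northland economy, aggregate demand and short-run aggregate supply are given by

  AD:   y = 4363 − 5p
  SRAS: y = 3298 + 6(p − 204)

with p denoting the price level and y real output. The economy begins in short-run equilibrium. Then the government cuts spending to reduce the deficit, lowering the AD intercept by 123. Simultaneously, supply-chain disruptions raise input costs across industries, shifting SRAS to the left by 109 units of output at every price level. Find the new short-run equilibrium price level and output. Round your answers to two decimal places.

After both shocks: AD is y = 4240 − 5p and SRAS is y = 1965 + 6p.
Setting them equal: 2275 = 11p, so p = 206.82.
Substituting into AD, y = 3205.91.

p = 206.82, y = 3205.91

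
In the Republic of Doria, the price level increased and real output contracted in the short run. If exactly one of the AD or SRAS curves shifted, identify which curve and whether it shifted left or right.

P rose and Y fell. An AD shift moves P and Y in the same direction; an SRAS shift moves them in opposite directions.
Here P and Y moved in opposite directions, so the SRAS curve shifted.
Since Y fell, SRAS shifted left.

SRAS shifted left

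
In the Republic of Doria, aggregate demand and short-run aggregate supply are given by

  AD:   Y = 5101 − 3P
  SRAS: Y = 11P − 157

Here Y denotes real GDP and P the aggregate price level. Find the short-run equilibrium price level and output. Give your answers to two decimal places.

P = 375.57, Y = 3974.29

Set AD = SRAS: 5101 − 3P = 11P − 157, so 5258 = 14P and P = 375.57.
Substituting into AD, Y = 5101 − 3P = 3974.29.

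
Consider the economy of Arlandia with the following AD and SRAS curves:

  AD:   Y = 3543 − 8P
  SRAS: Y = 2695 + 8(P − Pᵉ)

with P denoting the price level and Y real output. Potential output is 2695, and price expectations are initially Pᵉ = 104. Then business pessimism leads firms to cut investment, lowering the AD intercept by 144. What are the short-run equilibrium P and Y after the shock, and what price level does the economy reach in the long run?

AD shifts left: new AD is Y = 3399 − 8P. With Pᵉ = 104, SRAS is Y = 1863 + 8P.
Short run: 3399 − 8P = 1863 + 8P gives 1536 = 16P, so P = 96 and Y = 3399 − 8·96 = 2631.
Y = 2631 is below potential 2695; expectations adjust and SRAS shifts right until Y = 2695.
Long run: on the new AD curve, 2695 = 3399 − 8P gives P = 88.

Short run: P = 96, Y = 2631. Long run: P = 88.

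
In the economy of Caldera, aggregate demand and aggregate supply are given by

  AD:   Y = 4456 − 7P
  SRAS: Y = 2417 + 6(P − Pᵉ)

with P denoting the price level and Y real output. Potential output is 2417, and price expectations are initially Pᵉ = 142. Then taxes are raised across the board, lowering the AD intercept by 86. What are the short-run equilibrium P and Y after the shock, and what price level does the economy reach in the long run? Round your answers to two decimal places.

Short run: P = 215.77, Y = 2859.62. Long run: P = 279.00.

AD shifts left: new AD is Y = 4370 − 7P. With Pᵉ = 142, SRAS is Y = 1565 + 6P.
Short run: 4370 − 7P = 1565 + 6P gives 2805 = 13P, so P = 215.77 and Y = 4370 − 7P = 2859.62.
Y = 2859.62 is above potential 2417; expectations adjust and SRAS shifts left until Y = 2417.
Long run: on the new AD curve, 2417 = 4370 − 7P gives P = 279.00.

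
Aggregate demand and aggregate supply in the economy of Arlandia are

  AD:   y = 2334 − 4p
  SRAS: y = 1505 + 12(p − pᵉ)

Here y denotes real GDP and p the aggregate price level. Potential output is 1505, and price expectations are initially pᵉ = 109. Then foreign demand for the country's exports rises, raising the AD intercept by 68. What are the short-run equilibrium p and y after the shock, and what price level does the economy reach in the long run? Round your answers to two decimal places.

Short run: p = 137.81, y = 1850.75. Long run: p = 224.25.

AD shifts right: new AD is y = 2402 − 4p. With pᵉ = 109, SRAS is y = 197 + 12p.
Short run: 2402 − 4p = 197 + 12p gives 2205 = 16p, so p = 137.81 and y = 2402 − 4p = 1850.75.
y = 1850.75 is above potential 1505; expectations adjust and SRAS shifts left until y = 1505.
Long run: on the new AD curve, 1505 = 2402 − 4p gives p = 224.25.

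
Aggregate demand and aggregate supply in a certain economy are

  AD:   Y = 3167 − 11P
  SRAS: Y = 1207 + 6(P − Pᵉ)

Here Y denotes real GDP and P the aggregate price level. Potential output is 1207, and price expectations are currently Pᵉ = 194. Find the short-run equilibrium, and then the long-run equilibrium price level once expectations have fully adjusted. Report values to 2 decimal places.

Short run: with Pᵉ = 194, SRAS is Y = 43 + 6P. Setting AD = SRAS gives 3124 = 17P, so P = 183.76 and Y = 3167 − 11P = 1145.59.
Output 1145.59 is below potential 1207, so over time expected prices fall and SRAS shifts right until Y returns to 1207.
Long run: Y = 1207 on the AD curve gives 1207 = 3167 − 11P, so P = 178.18.

Short run: P = 183.76, Y = 1145.59. Long run: P = 178.18.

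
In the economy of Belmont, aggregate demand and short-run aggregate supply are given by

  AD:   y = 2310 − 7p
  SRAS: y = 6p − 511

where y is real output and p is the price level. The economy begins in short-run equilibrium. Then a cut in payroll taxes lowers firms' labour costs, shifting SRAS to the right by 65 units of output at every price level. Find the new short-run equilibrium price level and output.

p = 212, y = 826

This is a positive supply shock: SRAS shifts right.
New SRAS: y = 6p − 446.
Set AD = SRAS: 2310 − 7p = 6p − 446, so 2756 = 13p and p = 212.
y = 2310 − 7·212 = 826.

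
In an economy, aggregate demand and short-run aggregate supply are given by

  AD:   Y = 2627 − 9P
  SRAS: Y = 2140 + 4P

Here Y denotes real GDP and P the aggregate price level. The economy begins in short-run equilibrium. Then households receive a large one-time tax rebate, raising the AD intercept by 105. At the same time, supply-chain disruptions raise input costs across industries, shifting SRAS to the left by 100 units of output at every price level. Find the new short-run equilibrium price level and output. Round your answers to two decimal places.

After both shocks: AD is Y = 2732 − 9P and SRAS is Y = 2040 + 4P.
Setting them equal: 692 = 13P, so P = 53.23.
Substituting into AD, Y = 2252.92.

P = 53.23, Y = 2252.92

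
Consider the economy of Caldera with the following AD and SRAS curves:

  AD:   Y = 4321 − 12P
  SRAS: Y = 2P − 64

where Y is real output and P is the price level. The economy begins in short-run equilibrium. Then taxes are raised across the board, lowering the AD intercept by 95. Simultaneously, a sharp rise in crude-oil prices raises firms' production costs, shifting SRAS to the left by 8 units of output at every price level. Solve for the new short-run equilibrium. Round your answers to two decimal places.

P = 307.00, Y = 542.00

After both shocks: AD is Y = 4226 − 12P and SRAS is Y = 2P − 72.
Setting them equal: 4298 = 14P, so P = 307.00.
Substituting into AD, Y = 542.00.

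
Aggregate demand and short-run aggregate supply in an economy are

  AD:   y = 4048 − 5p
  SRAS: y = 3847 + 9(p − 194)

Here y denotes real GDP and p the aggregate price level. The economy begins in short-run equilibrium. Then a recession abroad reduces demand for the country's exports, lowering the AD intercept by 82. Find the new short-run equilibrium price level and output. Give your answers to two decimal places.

p = 133.21, y = 3299.93

This is a negative demand shock: AD shifts left.
New AD: y = 3966 − 5p.
SRAS can be written y = 2101 + 9p.
Set AD = SRAS: 3966 − 5p = 2101 + 9p, so 1865 = 14p and p = 133.21.
Substituting into AD, y = 3299.93.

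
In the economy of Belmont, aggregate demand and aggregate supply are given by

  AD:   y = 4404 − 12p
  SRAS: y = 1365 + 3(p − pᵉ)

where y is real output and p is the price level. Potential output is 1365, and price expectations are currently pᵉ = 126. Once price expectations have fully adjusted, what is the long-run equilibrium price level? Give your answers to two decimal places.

Short run: with pᵉ = 126, SRAS is y = 987 + 3p. Setting AD = SRAS gives 3417 = 15p, so p = 227.80 and y = 4404 − 12p = 1670.40.
Output 1670.40 is above potential 1365, so over time expected prices rise and SRAS shifts left until y returns to 1365.
Long run: y = 1365 on the AD curve gives 1365 = 4404 − 12p, so p = 253.25.

Long-run p = 253.25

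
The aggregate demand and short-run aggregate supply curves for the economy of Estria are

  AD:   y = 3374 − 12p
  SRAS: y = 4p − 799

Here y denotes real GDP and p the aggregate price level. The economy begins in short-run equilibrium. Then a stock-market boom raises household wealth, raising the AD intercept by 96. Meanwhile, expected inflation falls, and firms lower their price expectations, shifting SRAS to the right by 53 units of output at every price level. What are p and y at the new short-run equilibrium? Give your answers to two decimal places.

After both shocks: AD is y = 3470 − 12p and SRAS is y = 4p − 746.
Setting them equal: 4216 = 16p, so p = 263.50.
Substituting into AD, y = 308.00.

p = 263.50, y = 308.00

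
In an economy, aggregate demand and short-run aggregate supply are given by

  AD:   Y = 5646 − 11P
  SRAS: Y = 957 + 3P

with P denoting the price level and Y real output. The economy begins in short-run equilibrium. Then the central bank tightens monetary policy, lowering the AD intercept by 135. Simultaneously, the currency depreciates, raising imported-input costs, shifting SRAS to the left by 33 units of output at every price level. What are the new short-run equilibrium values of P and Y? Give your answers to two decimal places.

After both shocks: AD is Y = 5511 − 11P and SRAS is Y = 924 + 3P.
Setting them equal: 4587 = 14P, so P = 327.64.
Substituting into AD, Y = 1906.93.

P = 327.64, Y = 1906.93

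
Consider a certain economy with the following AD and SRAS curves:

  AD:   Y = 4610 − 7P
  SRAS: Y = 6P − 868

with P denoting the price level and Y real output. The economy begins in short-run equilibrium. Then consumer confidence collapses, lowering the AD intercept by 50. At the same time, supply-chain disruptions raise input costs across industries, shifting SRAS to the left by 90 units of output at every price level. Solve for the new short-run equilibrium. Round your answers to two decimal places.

After both shocks: AD is Y = 4560 − 7P and SRAS is Y = 6P − 958.
Setting them equal: 5518 = 13P, so P = 424.46.
Substituting into AD, Y = 1588.77.

P = 424.46, Y = 1588.77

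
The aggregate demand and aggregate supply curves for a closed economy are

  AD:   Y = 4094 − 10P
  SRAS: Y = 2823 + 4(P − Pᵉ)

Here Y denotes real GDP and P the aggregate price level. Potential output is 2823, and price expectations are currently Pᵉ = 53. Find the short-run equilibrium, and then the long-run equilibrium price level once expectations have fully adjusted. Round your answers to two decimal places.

Short run: with Pᵉ = 53, SRAS is Y = 2611 + 4P. Setting AD = SRAS gives 1483 = 14P, so P = 105.93 and Y = 4094 − 10P = 3034.71.
Output 3034.71 is above potential 2823, so over time expected prices rise and SRAS shifts left until Y returns to 2823.
Long run: Y = 2823 on the AD curve gives 2823 = 4094 − 10P, so P = 127.10.

Short run: P = 105.93, Y = 3034.71. Long run: P = 127.10.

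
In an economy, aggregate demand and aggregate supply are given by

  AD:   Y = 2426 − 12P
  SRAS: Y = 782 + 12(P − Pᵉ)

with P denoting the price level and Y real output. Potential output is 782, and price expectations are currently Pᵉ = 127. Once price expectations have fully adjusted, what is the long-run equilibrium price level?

Short run: with Pᵉ = 127, SRAS is Y = 12P − 742. Setting AD = SRAS gives 3168 = 24P, so P = 132 and Y = 2426 − 12·132 = 842.
Output 842 is above potential 782, so over time expected prices rise and SRAS shifts left until Y returns to 782.
Long run: Y = 782 on the AD curve gives 782 = 2426 − 12P, so P = 137.

Long-run P = 137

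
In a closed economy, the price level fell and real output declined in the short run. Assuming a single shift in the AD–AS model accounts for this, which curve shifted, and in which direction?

AD shifted left

P fell and Y fell. An AD shift moves P and Y in the same direction; an SRAS shift moves them in opposite directions.
Here P and Y moved in the same direction, so the AD curve shifted.
Since Y fell, AD shifted left.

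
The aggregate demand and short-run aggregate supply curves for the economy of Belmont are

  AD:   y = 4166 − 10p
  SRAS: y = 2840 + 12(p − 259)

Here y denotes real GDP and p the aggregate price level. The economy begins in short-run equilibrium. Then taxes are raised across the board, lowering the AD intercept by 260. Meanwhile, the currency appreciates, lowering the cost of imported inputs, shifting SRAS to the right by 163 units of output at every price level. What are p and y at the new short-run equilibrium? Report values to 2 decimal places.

After both shocks: AD is y = 3906 − 10p and SRAS is y = 12p − 105.
Setting them equal: 4011 = 22p, so p = 182.32.
Substituting into AD, y = 2082.82.

p = 182.32, y = 2082.82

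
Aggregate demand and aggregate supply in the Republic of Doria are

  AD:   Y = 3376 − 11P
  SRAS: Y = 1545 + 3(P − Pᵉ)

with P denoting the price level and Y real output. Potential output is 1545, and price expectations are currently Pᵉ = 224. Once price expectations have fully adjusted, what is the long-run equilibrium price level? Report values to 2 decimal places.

Short run: with Pᵉ = 224, SRAS is Y = 873 + 3P. Setting AD = SRAS gives 2503 = 14P, so P = 178.79 and Y = 3376 − 11P = 1409.36.
Output 1409.36 is below potential 1545, so over time expected prices fall and SRAS shifts right until Y returns to 1545.
Long run: Y = 1545 on the AD curve gives 1545 = 3376 − 11P, so P = 166.45.

Long-run P = 166.45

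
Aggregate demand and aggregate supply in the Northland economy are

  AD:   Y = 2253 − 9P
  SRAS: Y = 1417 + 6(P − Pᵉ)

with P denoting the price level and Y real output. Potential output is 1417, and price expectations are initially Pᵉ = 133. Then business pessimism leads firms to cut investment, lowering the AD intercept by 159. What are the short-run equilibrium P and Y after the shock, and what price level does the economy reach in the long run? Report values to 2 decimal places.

AD shifts left: new AD is Y = 2094 − 9P. With Pᵉ = 133, SRAS is Y = 619 + 6P.
Short run: 2094 − 9P = 619 + 6P gives 1475 = 15P, so P = 98.33 and Y = 2094 − 9P = 1209.00.
Y = 1209.00 is below potential 1417; expectations adjust and SRAS shifts right until Y = 1417.
Long run: on the new AD curve, 1417 = 2094 − 9P gives P = 75.22.

Short run: P = 98.33, Y = 1209.00. Long run: P = 75.22.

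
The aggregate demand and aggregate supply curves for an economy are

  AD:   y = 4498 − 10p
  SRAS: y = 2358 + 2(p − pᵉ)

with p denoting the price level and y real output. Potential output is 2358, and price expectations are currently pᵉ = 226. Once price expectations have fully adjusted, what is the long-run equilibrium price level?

Long-run p = 214

Short run: with pᵉ = 226, SRAS is y = 1906 + 2p. Setting AD = SRAS gives 2592 = 12p, so p = 216 and y = 4498 − 10·216 = 2338.
Output 2338 is below potential 2358, so over time expected prices fall and SRAS shifts right until y returns to 2358.
Long run: y = 2358 on the AD curve gives 2358 = 4498 − 10p, so p = 214.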